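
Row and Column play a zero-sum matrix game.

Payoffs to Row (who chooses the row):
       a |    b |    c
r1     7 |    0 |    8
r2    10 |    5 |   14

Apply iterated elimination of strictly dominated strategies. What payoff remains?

Row r1 is strictly dominated by row r2 (10>7, 5>0, 14>8); eliminate r1.
Column c is strictly dominated by a for Column (10<14); eliminate c.
Column a is strictly dominated by b for Column (5<10); eliminate a.
Only (r2, b) remains, with payoff 5.

5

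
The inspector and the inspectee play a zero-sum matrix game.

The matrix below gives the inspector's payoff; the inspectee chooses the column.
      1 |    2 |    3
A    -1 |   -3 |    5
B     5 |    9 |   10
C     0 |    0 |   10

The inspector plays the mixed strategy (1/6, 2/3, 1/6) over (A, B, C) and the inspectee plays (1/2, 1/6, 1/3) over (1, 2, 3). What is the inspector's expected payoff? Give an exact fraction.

Against (1/2, 1/6, 1/3), each row's expected payoff is A: 2/3; B: 22/3; C: 10/3.
Taking the (1/6, 2/3, 1/6)-weighted average: (1/6)·(2/3) + (2/3)·(22/3) + (1/6)·(10/3) = 50/9.

50/9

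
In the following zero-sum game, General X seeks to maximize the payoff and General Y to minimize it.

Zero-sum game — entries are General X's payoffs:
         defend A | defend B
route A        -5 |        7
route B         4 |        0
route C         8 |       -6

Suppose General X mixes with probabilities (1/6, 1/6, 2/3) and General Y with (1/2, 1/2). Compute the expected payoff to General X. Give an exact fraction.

7/6

Against (1/2, 1/2), each row's expected payoff is route A: 1; route B: 2; route C: 1.
Taking the (1/6, 1/6, 2/3)-weighted average: (1/6)·(1) + (1/6)·(2) + (2/3)·(1) = 7/6.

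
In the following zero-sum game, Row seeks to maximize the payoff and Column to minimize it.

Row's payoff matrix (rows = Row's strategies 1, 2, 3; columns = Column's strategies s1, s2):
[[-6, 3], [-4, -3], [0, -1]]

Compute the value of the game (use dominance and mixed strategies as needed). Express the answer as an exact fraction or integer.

Row 2 is strictly dominated by row 3, so Row never plays it.
The remaining 2×2 game on (1, 3) × (s1, s2) has no saddle point. Let Row play 1 with probability p; indifference gives −6p = 3p − (1−p), so p = 1/10.
Similarly Column's optimal q on s1 is 2/5, and the value is -6·(2/5) + (3)·(3/5) = -3/5.

-3/5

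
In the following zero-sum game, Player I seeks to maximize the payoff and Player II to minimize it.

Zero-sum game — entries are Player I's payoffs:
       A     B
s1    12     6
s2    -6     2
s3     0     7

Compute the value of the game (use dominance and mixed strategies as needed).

84/13

Row s2 is strictly dominated by row s3, so Player I never plays it.
The remaining 2×2 game on (s1, s3) × (A, B) has no saddle point. Let Player I play s1 with probability p; indifference gives 12p = 6p + 7(1−p), so p = 7/13.
Similarly Player II's optimal q on A is 1/13, and the value is 12·(1/13) + (6)·(12/13) = 84/13.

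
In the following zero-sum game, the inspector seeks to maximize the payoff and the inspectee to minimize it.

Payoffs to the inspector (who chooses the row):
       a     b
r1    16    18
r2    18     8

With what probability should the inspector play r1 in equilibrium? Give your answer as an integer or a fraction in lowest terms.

Row minima are 16 and 8, so the inspector's maximin is 16; column maxima are 18 and 18, so the inspectee's minimax is 18. These differ, so the equilibrium is in mixed strategies.
Let the inspector play r1 with probability p. The inspectee is indifferent when 16p + 18(1−p) = 18p + 8(1−p), giving p = 5/6.

5/6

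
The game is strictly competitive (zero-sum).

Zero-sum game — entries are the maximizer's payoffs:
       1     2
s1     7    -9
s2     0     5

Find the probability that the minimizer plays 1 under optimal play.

Row minima are -9 and 0, so the maximizer's maximin is 0; column maxima are 7 and 5, so the minimizer's minimax is 5. These differ, so the equilibrium is in mixed strategies.
Let the minimizer play 1 with probability q. The maximizer is indifferent when 7q − 9(1−q) = 5(1−q), giving q = 2/3.

2/3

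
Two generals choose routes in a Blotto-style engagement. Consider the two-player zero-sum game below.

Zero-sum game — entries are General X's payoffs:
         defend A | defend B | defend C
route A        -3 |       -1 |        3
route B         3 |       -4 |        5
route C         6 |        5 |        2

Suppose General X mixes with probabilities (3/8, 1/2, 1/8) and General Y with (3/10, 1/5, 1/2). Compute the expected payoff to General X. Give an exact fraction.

Against (3/10, 1/5, 1/2), each row's expected payoff is route A: 2/5; route B: 13/5; route C: 19/5.
Taking the (3/8, 1/2, 1/8)-weighted average: (3/8)·(2/5) + (1/2)·(13/5) + (1/8)·(19/5) = 77/40.

77/40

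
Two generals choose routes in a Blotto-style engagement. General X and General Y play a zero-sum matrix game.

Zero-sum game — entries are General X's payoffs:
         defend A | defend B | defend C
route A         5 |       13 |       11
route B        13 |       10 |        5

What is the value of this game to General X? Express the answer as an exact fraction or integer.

Column defend B is strictly dominated by defend C for General Y (it gives General X more in every row).
The remaining 2×2 game on (route A, route B) × (defend A, defend C) has no saddle point. Let General X play route A with probability p; indifference gives 5p + 13(1−p) = 11p + 5(1−p), so p = 4/7.
Similarly General Y's optimal q on defend A is 3/7, and the value is 5·(3/7) + (11)·(4/7) = 59/7.

59/7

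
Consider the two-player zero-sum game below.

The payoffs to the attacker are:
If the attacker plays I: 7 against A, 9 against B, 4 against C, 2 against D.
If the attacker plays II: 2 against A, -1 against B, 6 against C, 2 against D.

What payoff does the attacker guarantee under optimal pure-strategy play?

Row minima: 2, -1 → the attacker's maximin is 2.
Column maxima: 7, 9, 6, 2 → the defender's minimax is 2.
They coincide at (I, D), so the value is 2.

2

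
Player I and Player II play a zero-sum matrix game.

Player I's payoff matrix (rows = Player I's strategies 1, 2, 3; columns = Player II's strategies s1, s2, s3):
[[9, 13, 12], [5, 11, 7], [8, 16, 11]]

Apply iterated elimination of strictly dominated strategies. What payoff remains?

9

Row 2 is strictly dominated by row 1 (9>5, 13>11, 12>7); eliminate 2.
Column s3 is strictly dominated by s1 for Player II (9<12, 8<11); eliminate s3.
Column s2 is strictly dominated by s1 for Player II (9<13, 8<16); eliminate s2.
Row 3 is strictly dominated by row 1 (9>8); eliminate 3.
Only (1, s1) remains, with payoff 9.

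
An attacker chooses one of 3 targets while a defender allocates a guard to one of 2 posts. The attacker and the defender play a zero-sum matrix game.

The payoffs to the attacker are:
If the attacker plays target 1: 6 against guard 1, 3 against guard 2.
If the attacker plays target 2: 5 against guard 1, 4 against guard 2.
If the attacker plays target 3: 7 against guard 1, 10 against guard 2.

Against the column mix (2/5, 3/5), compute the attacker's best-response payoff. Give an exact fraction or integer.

target 1: (6)·(2/5) + (3)·(3/5) = 21/5.
target 2: (5)·(2/5) + (4)·(3/5) = 22/5.
target 3: (7)·(2/5) + (10)·(3/5) = 44/5.
The best pure response is target 3 with expected payoff 44/5.

44/5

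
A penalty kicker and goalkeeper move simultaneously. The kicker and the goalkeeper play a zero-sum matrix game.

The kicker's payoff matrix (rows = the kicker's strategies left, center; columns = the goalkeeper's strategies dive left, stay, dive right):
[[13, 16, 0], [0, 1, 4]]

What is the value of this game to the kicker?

52/17

Column stay is strictly dominated by dive left for the goalkeeper (it gives the kicker more in every row).
The remaining 2×2 game on (left, center) × (dive left, dive right) has no saddle point. Let the kicker play left with probability p; indifference gives 13p = 4(1−p), so p = 4/17.
Similarly the goalkeeper's optimal q on dive left is 4/17, and the value is 13·(4/17) + (0)·(13/17) = 52/17.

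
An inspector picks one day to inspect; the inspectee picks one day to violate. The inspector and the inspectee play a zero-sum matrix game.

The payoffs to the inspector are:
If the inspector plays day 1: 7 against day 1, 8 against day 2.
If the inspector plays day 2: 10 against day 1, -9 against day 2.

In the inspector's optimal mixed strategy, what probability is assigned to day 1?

Row minima are 7 and -9, so the inspector's maximin is 7; column maxima are 10 and 8, so the inspectee's minimax is 8. These differ, so the equilibrium is in mixed strategies.
Let the inspector play day 1 with probability p. The inspectee is indifferent when 7p + 10(1−p) = 8p − 9(1−p), giving p = 19/20.

19/20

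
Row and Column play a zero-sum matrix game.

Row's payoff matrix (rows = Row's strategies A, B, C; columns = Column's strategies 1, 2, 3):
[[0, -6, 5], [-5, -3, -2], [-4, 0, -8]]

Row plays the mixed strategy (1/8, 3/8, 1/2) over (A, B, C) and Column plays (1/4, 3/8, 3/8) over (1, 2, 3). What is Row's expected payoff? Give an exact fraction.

Against (1/4, 3/8, 3/8), each row's expected payoff is A: -3/8; B: -25/8; C: -4.
Taking the (1/8, 3/8, 1/2)-weighted average: (1/8)·(-3/8) + (3/8)·(-25/8) + (1/2)·(-4) = -103/32.

-103/32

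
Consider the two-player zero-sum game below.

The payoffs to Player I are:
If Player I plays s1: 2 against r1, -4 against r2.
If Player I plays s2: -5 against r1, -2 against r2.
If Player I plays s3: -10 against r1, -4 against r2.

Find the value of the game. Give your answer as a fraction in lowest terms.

-8/3

Row s3 is strictly dominated by row s2, so Player I never plays it.
The remaining 2×2 game on (s1, s2) × (r1, r2) has no saddle point. Let Player I play s1 with probability p; indifference gives 2p − 5(1−p) = −4p − 2(1−p), so p = 1/3.
Similarly Player II's optimal q on r1 is 2/9, and the value is 2·(2/9) + (-4)·(7/9) = -8/3.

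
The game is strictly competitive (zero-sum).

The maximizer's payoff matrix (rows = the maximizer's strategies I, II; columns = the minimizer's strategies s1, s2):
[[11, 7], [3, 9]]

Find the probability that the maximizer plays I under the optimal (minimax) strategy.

3/5

Row minima are 7 and 3, so the maximizer's maximin is 7; column maxima are 11 and 9, so the minimizer's minimax is 9. These differ, so the equilibrium is in mixed strategies.
Let the maximizer play I with probability p. The minimizer is indifferent when 11p + 3(1−p) = 7p + 9(1−p), giving p = 3/5.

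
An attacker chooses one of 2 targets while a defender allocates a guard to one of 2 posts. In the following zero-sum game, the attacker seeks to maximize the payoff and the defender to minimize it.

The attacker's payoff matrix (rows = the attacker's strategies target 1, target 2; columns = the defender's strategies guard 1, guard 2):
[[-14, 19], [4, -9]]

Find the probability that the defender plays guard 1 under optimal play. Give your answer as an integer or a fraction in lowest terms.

Row minima are -14 and -9, so the attacker's maximin is -9; column maxima are 4 and 19, so the defender's minimax is 4. These differ, so the equilibrium is in mixed strategies.
Let the defender play guard 1 with probability q. The attacker is indifferent when −14q + 19(1−q) = 4q − 9(1−q), giving q = 14/23.

14/23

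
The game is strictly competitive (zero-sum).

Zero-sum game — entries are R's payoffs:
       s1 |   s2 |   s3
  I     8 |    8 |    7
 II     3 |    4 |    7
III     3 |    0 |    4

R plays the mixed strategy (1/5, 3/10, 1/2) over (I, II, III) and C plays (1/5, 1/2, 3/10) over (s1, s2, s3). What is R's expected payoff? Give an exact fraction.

Against (1/5, 1/2, 3/10), each row's expected payoff is I: 77/10; II: 47/10; III: 9/5.
Taking the (1/5, 3/10, 1/2)-weighted average: (1/5)·(77/10) + (3/10)·(47/10) + (1/2)·(9/5) = 77/20.

77/20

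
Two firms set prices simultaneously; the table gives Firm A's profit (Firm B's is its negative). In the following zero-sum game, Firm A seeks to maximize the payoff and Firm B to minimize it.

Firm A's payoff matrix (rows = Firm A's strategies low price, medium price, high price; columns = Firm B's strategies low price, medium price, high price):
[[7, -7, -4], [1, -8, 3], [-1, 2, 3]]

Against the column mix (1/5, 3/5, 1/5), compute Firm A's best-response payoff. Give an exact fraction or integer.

low price: (7)·(1/5) + (-7)·(3/5) + (-4)·(1/5) = -18/5.
medium price: (1)·(1/5) + (-8)·(3/5) + (3)·(1/5) = -4.
high price: (-1)·(1/5) + (2)·(3/5) + (3)·(1/5) = 8/5.
The best pure response is high price with expected payoff 8/5.

8/5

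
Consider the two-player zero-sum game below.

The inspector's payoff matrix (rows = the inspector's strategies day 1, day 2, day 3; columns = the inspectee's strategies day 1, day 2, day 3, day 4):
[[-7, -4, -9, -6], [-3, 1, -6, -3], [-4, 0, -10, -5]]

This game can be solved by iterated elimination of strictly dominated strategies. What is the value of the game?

-6

Row day 1 is strictly dominated by row day 2 (-3>-7, 1>-4, -6>-9, -3>-6); eliminate day 1.
Column day 1 is strictly dominated by day 3 for the inspectee (-6<-3, -10<-4); eliminate day 1.
Column day 2 is strictly dominated by day 3 for the inspectee (-6<1, -10<0); eliminate day 2.
Row day 3 is strictly dominated by row day 2 (-6>-10, -3>-5); eliminate day 3.
Column day 4 is strictly dominated by day 3 for the inspectee (-6<-3); eliminate day 4.
Only (day 2, day 3) remains, with payoff -6.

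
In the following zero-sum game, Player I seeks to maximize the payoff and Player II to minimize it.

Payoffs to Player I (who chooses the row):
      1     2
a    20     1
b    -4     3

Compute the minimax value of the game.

Row minima are 1 and -4, so Player I's maximin is 1; column maxima are 20 and 3, so Player II's minimax is 3. These differ, so the equilibrium is in mixed strategies.
Let Player I play a with probability p. Player II is indifferent when 20p − 4(1−p) = p + 3(1−p), giving p = 7/26.
Let Player II play 1 with probability q. Player I is indifferent when 20q + (1−q) = −4q + 3(1−q), giving q = 1/13.
The value is 20·(1/13) + (1)·(12/13) = 32/13.

32/13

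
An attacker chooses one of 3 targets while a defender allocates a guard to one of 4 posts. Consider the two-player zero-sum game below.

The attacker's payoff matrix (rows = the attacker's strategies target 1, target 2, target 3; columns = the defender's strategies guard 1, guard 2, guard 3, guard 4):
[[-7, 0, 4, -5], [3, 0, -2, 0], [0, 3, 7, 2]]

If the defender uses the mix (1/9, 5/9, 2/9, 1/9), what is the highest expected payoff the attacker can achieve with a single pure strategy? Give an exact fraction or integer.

31/9

target 1: (-7)·(1/9) + (0)·(5/9) + (4)·(2/9) + (-5)·(1/9) = -4/9.
target 2: (3)·(1/9) + (0)·(5/9) + (-2)·(2/9) + (0)·(1/9) = -1/9.
target 3: (0)·(1/9) + (3)·(5/9) + (7)·(2/9) + (2)·(1/9) = 31/9.
The best pure response is target 3 with expected payoff 31/9.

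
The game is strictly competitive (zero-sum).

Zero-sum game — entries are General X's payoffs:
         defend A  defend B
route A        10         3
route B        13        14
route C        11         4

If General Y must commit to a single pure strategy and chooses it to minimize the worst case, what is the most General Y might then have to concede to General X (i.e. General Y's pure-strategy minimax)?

13

The worst case (largest entry) in each column is defend A: 13, defend B: 14.
The best (smallest) of these is 13.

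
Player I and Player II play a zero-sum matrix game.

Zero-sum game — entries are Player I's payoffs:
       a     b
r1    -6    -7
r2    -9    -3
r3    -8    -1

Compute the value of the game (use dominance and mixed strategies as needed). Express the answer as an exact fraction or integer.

-25/4

Row r2 is strictly dominated by row r3, so Player I never plays it.
The remaining 2×2 game on (r1, r3) × (a, b) has no saddle point. Let Player I play r1 with probability p; indifference gives −6p − 8(1−p) = −7p − (1−p), so p = 7/8.
Similarly Player II's optimal q on a is 3/4, and the value is -6·(3/4) + (-7)·(1/4) = -25/4.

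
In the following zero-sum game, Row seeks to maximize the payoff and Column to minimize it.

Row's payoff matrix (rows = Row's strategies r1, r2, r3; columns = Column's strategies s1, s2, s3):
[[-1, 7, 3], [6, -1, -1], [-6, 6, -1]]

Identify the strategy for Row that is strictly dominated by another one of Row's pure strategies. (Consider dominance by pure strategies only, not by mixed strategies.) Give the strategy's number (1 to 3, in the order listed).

Compare r3 with r1: -1 > -6, 7 > 6, 3 > -1.
So r1 strictly dominates r3 for Row; r3 is strictly dominated.

3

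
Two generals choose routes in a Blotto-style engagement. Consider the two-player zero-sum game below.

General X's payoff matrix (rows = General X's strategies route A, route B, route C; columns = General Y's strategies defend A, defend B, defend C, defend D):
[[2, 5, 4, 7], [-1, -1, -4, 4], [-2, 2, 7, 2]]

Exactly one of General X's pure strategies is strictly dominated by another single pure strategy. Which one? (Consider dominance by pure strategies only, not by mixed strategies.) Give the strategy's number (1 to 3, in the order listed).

2

Compare route B with route A: 2 > -1, 5 > -1, 4 > -4, 7 > 4.
So route A strictly dominates route B for General X; route B is strictly dominated.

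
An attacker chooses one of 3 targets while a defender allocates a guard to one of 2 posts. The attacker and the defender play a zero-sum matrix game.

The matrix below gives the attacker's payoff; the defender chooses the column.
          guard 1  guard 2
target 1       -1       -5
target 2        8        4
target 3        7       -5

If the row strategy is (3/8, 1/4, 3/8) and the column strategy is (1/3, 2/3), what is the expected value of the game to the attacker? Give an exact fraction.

-5/12

Against (1/3, 2/3), each row's expected payoff is target 1: -11/3; target 2: 16/3; target 3: -1.
Taking the (3/8, 1/4, 3/8)-weighted average: (3/8)·(-11/3) + (1/4)·(16/3) + (3/8)·(-1) = -5/12.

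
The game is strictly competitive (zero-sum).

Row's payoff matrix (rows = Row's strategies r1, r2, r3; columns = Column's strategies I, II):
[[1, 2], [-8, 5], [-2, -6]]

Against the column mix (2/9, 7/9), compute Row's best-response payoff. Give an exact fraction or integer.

r1: (1)·(2/9) + (2)·(7/9) = 16/9.
r2: (-8)·(2/9) + (5)·(7/9) = 19/9.
r3: (-2)·(2/9) + (-6)·(7/9) = -46/9.
The best pure response is r2 with expected payoff 19/9.

19/9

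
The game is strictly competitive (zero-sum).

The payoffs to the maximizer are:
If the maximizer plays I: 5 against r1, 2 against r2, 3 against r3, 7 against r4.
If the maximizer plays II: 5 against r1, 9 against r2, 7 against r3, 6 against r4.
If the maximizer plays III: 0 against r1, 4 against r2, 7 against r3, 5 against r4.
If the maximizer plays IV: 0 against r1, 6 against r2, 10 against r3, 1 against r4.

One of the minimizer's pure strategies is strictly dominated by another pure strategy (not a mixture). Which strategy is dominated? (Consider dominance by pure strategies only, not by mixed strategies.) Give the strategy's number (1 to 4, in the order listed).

The minimizer prefers columns that give the maximizer less. Compare r4 with r1: 5 < 7, 5 < 6, 0 < 5, 0 < 1.
So r1 strictly dominates r4 for the minimizer; r4 is strictly dominated.

4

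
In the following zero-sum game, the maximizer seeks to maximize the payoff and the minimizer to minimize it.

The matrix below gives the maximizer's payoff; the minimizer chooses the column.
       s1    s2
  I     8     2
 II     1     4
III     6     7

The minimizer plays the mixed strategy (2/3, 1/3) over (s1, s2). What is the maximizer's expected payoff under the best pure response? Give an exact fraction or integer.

19/3

I: (8)·(2/3) + (2)·(1/3) = 6.
II: (1)·(2/3) + (4)·(1/3) = 2.
III: (6)·(2/3) + (7)·(1/3) = 19/3.
The best pure response is III with expected payoff 19/3.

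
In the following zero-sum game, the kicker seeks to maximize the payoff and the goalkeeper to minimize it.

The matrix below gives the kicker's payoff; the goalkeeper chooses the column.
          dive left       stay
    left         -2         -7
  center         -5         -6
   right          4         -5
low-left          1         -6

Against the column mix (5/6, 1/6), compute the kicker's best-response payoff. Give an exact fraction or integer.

5/2

left: (-2)·(5/6) + (-7)·(1/6) = -17/6.
center: (-5)·(5/6) + (-6)·(1/6) = -31/6.
right: (4)·(5/6) + (-5)·(1/6) = 5/2.
low-left: (1)·(5/6) + (-6)·(1/6) = -1/6.
The best pure response is right with expected payoff 5/2.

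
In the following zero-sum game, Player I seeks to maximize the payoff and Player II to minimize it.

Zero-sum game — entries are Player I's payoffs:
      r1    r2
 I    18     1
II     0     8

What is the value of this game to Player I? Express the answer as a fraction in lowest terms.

Row minima are 1 and 0, so Player I's maximin is 1; column maxima are 18 and 8, so Player II's minimax is 8. These differ, so the equilibrium is in mixed strategies.
Let Player I play I with probability p. Player II is indifferent when 18p = p + 8(1−p), giving p = 8/25.
Let Player II play r1 with probability q. Player I is indifferent when 18q + (1−q) = 8(1−q), giving q = 7/25.
The value is 18·(7/25) + (1)·(18/25) = 144/25.

144/25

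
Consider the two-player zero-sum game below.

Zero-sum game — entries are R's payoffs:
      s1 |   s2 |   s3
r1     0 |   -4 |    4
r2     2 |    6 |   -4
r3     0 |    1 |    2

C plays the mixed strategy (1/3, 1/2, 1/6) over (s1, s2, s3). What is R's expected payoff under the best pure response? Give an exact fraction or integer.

3

r1: (0)·(1/3) + (-4)·(1/2) + (4)·(1/6) = -4/3.
r2: (2)·(1/3) + (6)·(1/2) + (-4)·(1/6) = 3.
r3: (0)·(1/3) + (1)·(1/2) + (2)·(1/6) = 5/6.
The best pure response is r2 with expected payoff 3.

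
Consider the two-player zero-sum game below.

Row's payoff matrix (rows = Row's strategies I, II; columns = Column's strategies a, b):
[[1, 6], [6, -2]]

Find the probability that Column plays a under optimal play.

Row minima are 1 and -2, so Row's maximin is 1; column maxima are 6 and 6, so Column's minimax is 6. These differ, so the equilibrium is in mixed strategies.
Let Column play a with probability q. Row is indifferent when q + 6(1−q) = 6q − 2(1−q), giving q = 8/13.

8/13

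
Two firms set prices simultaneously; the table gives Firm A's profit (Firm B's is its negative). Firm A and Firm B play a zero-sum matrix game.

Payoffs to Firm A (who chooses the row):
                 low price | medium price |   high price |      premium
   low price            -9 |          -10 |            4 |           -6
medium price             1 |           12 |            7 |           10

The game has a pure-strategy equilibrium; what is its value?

1

Row minima: -10, 1 → Firm A's maximin is 1.
Column maxima: 1, 12, 7, 10 → Firm B's minimax is 1.
They coincide at (medium price, low price), so the value is 1.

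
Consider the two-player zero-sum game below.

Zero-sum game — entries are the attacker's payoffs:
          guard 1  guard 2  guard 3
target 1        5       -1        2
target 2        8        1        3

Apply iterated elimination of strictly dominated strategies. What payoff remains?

Column guard 3 is strictly dominated by guard 2 for the defender (-1<2, 1<3); eliminate guard 3.
Column guard 1 is strictly dominated by guard 2 for the defender (-1<5, 1<8); eliminate guard 1.
Row target 1 is strictly dominated by row target 2 (1>-1); eliminate target 1.
Only (target 2, guard 2) remains, with payoff 1.

1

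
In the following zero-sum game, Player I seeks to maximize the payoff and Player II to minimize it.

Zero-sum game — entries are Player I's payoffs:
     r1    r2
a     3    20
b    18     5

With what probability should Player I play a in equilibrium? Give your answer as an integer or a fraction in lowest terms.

Row minima are 3 and 5, so Player I's maximin is 5; column maxima are 18 and 20, so Player II's minimax is 18. These differ, so the equilibrium is in mixed strategies.
Let Player I play a with probability p. Player II is indifferent when 3p + 18(1−p) = 20p + 5(1−p), giving p = 13/30.

13/30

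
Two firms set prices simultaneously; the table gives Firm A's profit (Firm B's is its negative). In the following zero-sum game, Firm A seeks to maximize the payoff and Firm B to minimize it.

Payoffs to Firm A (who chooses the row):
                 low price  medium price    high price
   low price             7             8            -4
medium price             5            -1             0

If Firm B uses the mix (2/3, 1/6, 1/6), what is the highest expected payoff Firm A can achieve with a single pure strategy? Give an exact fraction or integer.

low price: (7)·(2/3) + (8)·(1/6) + (-4)·(1/6) = 16/3.
medium price: (5)·(2/3) + (-1)·(1/6) + (0)·(1/6) = 19/6.
The best pure response is low price with expected payoff 16/3.

16/3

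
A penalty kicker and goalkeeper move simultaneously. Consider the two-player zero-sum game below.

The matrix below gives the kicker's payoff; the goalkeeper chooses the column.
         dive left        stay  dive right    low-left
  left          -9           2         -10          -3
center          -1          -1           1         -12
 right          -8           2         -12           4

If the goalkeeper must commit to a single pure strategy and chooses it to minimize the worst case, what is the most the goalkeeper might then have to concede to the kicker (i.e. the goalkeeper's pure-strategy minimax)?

-1

The worst case (largest entry) in each column is dive left: -1, stay: 2, dive right: 1, low-left: 4.
The best (smallest) of these is -1.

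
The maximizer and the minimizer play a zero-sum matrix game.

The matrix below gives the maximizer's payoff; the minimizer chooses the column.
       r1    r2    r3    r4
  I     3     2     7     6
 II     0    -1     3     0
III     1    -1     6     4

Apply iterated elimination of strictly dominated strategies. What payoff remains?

2

Column r1 is strictly dominated by r2 for the minimizer (2<3, -1<0, -1<1); eliminate r1.
Row III is strictly dominated by row I (2>-1, 7>6, 6>4); eliminate III.
Row II is strictly dominated by row I (2>-1, 7>3, 6>0); eliminate II.
Column r4 is strictly dominated by r2 for the minimizer (2<6); eliminate r4.
Column r3 is strictly dominated by r2 for the minimizer (2<7); eliminate r3.
Only (I, r2) remains, with payoff 2.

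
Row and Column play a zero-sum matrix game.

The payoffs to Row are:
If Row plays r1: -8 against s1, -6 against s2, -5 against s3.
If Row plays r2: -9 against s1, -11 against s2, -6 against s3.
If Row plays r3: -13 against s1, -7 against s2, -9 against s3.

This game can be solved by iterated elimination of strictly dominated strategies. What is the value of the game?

Row r2 is strictly dominated by row r1 (-8>-9, -6>-11, -5>-6); eliminate r2.
Row r3 is strictly dominated by row r1 (-8>-13, -6>-7, -5>-9); eliminate r3.
Column s3 is strictly dominated by s1 for Column (-8<-5); eliminate s3.
Column s2 is strictly dominated by s1 for Column (-8<-6); eliminate s2.
Only (r1, s1) remains, with payoff -8.

-8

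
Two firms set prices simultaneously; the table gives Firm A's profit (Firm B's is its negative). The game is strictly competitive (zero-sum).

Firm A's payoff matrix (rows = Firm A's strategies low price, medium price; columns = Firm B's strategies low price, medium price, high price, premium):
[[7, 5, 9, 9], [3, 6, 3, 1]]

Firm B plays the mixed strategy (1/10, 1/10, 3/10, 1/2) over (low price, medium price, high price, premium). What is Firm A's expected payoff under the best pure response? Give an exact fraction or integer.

42/5

low price: (7)·(1/10) + (5)·(1/10) + (9)·(3/10) + (9)·(1/2) = 42/5.
medium price: (3)·(1/10) + (6)·(1/10) + (3)·(3/10) + (1)·(1/2) = 23/10.
The best pure response is low price with expected payoff 42/5.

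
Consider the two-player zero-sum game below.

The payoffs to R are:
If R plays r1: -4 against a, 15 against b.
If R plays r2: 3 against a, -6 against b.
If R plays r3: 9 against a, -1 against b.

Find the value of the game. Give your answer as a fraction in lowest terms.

131/29

Row r2 is strictly dominated by row r3, so R never plays it.
The remaining 2×2 game on (r1, r3) × (a, b) has no saddle point. Let R play r1 with probability p; indifference gives −4p + 9(1−p) = 15p − (1−p), so p = 10/29.
Similarly C's optimal q on a is 16/29, and the value is -4·(16/29) + (15)·(13/29) = 131/29.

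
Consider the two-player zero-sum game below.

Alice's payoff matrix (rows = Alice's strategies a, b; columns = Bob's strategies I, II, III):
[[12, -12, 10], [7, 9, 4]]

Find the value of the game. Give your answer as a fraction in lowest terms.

Column I is strictly dominated by III for Bob (it gives Alice more in every row).
The remaining 2×2 game on (a, b) × (II, III) has no saddle point. Let Alice play a with probability p; indifference gives −12p + 9(1−p) = 10p + 4(1−p), so p = 5/27.
Similarly Bob's optimal q on II is 2/9, and the value is -12·(2/9) + (10)·(7/9) = 46/9.

46/9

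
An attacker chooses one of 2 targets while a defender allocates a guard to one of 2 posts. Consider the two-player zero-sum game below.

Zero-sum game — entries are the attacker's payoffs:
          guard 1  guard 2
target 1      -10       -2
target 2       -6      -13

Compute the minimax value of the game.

-118/15

Row minima are -10 and -13, so the attacker's maximin is -10; column maxima are -6 and -2, so the defender's minimax is -6. These differ, so the equilibrium is in mixed strategies.
Let the attacker play target 1 with probability p. The defender is indifferent when −10p − 6(1−p) = −2p − 13(1−p), giving p = 7/15.
Let the defender play guard 1 with probability q. The attacker is indifferent when −10q − 2(1−q) = −6q − 13(1−q), giving q = 11/15.
The value is -10·(11/15) + (-2)·(4/15) = -118/15.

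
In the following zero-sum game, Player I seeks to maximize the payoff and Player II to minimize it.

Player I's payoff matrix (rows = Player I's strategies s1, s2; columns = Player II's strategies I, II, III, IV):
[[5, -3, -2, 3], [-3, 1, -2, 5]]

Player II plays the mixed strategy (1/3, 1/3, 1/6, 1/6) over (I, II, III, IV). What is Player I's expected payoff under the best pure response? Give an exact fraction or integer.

s1: (5)·(1/3) + (-3)·(1/3) + (-2)·(1/6) + (3)·(1/6) = 5/6.
s2: (-3)·(1/3) + (1)·(1/3) + (-2)·(1/6) + (5)·(1/6) = -1/6.
The best pure response is s1 with expected payoff 5/6.

5/6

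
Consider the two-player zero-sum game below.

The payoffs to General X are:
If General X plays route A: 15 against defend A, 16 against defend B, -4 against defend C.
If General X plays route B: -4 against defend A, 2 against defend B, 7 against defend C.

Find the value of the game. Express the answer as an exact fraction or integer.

Column defend B is strictly dominated by defend A for General Y (it gives General X more in every row).
The remaining 2×2 game on (route A, route B) × (defend A, defend C) has no saddle point. Let General X play route A with probability p; indifference gives 15p − 4(1−p) = −4p + 7(1−p), so p = 11/30.
Similarly General Y's optimal q on defend A is 11/30, and the value is 15·(11/30) + (-4)·(19/30) = 89/30.

89/30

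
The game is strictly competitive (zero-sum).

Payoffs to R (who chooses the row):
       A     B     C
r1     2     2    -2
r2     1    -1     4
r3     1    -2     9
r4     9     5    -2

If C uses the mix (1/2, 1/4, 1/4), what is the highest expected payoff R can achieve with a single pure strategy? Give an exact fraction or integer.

r1: (2)·(1/2) + (2)·(1/4) + (-2)·(1/4) = 1.
r2: (1)·(1/2) + (-1)·(1/4) + (4)·(1/4) = 5/4.
r3: (1)·(1/2) + (-2)·(1/4) + (9)·(1/4) = 9/4.
r4: (9)·(1/2) + (5)·(1/4) + (-2)·(1/4) = 21/4.
The best pure response is r4 with expected payoff 21/4.

21/4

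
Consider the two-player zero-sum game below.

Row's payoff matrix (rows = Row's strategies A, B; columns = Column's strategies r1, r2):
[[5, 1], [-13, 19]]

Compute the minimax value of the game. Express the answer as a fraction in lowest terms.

3

Row minima are 1 and -13, so Row's maximin is 1; column maxima are 5 and 19, so Column's minimax is 5. These differ, so the equilibrium is in mixed strategies.
Let Row play A with probability p. Column is indifferent when 5p − 13(1−p) = p + 19(1−p), giving p = 8/9.
Let Column play r1 with probability q. Row is indifferent when 5q + (1−q) = −13q + 19(1−q), giving q = 1/2.
The value is 5·(1/2) + (1)·(1/2) = 3.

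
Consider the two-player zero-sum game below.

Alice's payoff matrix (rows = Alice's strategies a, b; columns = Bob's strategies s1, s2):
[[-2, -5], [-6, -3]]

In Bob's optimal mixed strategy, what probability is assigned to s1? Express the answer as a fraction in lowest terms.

1/3

Row minima are -5 and -6, so Alice's maximin is -5; column maxima are -2 and -3, so Bob's minimax is -3. These differ, so the equilibrium is in mixed strategies.
Let Bob play s1 with probability q. Alice is indifferent when −2q − 5(1−q) = −6q − 3(1−q), giving q = 1/3.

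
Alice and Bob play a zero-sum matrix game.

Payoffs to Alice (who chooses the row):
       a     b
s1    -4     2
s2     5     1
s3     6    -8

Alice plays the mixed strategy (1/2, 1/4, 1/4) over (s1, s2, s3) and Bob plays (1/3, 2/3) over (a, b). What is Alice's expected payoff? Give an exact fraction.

Against (1/3, 2/3), each row's expected payoff is s1: 0; s2: 7/3; s3: -10/3.
Taking the (1/2, 1/4, 1/4)-weighted average: (1/2)·(0) + (1/4)·(7/3) + (1/4)·(-10/3) = -1/4.

-1/4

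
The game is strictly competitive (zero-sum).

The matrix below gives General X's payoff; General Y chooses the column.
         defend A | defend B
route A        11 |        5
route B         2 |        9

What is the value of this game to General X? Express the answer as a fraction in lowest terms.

Row minima are 5 and 2, so General X's maximin is 5; column maxima are 11 and 9, so General Y's minimax is 9. These differ, so the equilibrium is in mixed strategies.
Let General X play route A with probability p. General Y is indifferent when 11p + 2(1−p) = 5p + 9(1−p), giving p = 7/13.
Let General Y play defend A with probability q. General X is indifferent when 11q + 5(1−q) = 2q + 9(1−q), giving q = 4/13.
The value is 11·(4/13) + (5)·(9/13) = 89/13.

89/13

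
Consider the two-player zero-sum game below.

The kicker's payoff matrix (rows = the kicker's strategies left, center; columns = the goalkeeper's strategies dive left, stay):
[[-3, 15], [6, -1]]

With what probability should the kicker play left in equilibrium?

7/25

Row minima are -3 and -1, so the kicker's maximin is -1; column maxima are 6 and 15, so the goalkeeper's minimax is 6. These differ, so the equilibrium is in mixed strategies.
Let the kicker play left with probability p. The goalkeeper is indifferent when −3p + 6(1−p) = 15p − (1−p), giving p = 7/25.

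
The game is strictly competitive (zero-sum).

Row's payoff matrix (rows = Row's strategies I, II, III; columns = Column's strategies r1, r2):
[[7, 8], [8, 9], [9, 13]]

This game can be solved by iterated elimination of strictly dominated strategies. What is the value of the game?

9

Column r2 is strictly dominated by r1 for Column (7<8, 8<9, 9<13); eliminate r2.
Row I is strictly dominated by row II (8>7); eliminate I.
Row II is strictly dominated by row III (9>8); eliminate II.
Only (III, r1) remains, with payoff 9.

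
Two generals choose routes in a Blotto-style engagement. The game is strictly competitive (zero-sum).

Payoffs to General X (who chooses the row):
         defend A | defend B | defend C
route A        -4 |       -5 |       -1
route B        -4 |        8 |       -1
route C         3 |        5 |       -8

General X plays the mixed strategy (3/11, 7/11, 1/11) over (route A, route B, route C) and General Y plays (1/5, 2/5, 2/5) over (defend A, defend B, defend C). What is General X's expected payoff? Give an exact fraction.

Against (1/5, 2/5, 2/5), each row's expected payoff is route A: -16/5; route B: 2; route C: -3/5.
Taking the (3/11, 7/11, 1/11)-weighted average: (3/11)·(-16/5) + (7/11)·(2) + (1/11)·(-3/5) = 19/55.

19/55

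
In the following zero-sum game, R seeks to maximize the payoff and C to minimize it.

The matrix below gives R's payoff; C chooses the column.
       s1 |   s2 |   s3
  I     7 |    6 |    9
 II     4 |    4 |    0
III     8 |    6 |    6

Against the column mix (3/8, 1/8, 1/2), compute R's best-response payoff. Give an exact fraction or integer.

63/8

I: (7)·(3/8) + (6)·(1/8) + (9)·(1/2) = 63/8.
II: (4)·(3/8) + (4)·(1/8) + (0)·(1/2) = 2.
III: (8)·(3/8) + (6)·(1/8) + (6)·(1/2) = 27/4.
The best pure response is I with expected payoff 63/8.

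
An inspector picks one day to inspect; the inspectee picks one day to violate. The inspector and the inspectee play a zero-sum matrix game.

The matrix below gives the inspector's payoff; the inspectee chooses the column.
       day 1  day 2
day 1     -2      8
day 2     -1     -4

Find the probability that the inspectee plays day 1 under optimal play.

Row minima are -2 and -4, so the inspector's maximin is -2; column maxima are -1 and 8, so the inspectee's minimax is -1. These differ, so the equilibrium is in mixed strategies.
Let the inspectee play day 1 with probability q. The inspector is indifferent when −2q + 8(1−q) = −q − 4(1−q), giving q = 12/13.

12/13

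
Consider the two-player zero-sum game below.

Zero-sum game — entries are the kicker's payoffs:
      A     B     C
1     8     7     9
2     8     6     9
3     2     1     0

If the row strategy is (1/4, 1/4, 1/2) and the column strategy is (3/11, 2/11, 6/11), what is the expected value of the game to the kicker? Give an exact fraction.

Against (3/11, 2/11, 6/11), each row's expected payoff is 1: 92/11; 2: 90/11; 3: 8/11.
Taking the (1/4, 1/4, 1/2)-weighted average: (1/4)·(92/11) + (1/4)·(90/11) + (1/2)·(8/11) = 9/2.

9/2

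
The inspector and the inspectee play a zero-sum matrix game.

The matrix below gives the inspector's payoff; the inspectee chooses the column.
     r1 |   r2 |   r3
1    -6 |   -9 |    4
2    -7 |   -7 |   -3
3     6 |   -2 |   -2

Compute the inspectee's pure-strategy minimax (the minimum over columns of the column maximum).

The worst case (largest entry) in each column is r1: 6, r2: -2, r3: 4.
The best (smallest) of these is -2.

-2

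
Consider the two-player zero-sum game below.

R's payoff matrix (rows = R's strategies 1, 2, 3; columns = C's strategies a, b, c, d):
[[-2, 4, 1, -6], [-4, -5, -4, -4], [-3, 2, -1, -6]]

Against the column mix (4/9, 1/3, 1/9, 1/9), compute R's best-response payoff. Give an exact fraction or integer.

-1/9

1: (-2)·(4/9) + (4)·(1/3) + (1)·(1/9) + (-6)·(1/9) = -1/9.
2: (-4)·(4/9) + (-5)·(1/3) + (-4)·(1/9) + (-4)·(1/9) = -13/3.
3: (-3)·(4/9) + (2)·(1/3) + (-1)·(1/9) + (-6)·(1/9) = -13/9.
The best pure response is 1 with expected payoff -1/9.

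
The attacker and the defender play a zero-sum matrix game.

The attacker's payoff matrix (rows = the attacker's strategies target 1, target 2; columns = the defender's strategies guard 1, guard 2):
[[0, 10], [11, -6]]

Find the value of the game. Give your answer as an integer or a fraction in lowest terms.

Row minima are 0 and -6, so the attacker's maximin is 0; column maxima are 11 and 10, so the defender's minimax is 10. These differ, so the equilibrium is in mixed strategies.
Let the attacker play target 1 with probability p. The defender is indifferent when 11(1−p) = 10p − 6(1−p), giving p = 17/27.
Let the defender play guard 1 with probability q. The attacker is indifferent when 10(1−q) = 11q − 6(1−q), giving q = 16/27.
The value is 0·(16/27) + (10)·(11/27) = 110/27.

110/27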